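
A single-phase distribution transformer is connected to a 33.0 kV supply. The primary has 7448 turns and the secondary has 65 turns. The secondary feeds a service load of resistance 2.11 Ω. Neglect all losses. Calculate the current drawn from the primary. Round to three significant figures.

I_p ≈ 1.19 A

V_s = V_p × N_s/N_p = 33000 × 65/7448 = 288.00 V.
I_s = V_s/R = 288.00/2.11 = 136.49 A.
For an ideal transformer I_p N_p = I_s N_s, so I_p = 136.49 × 65/7448 = 1.19 A.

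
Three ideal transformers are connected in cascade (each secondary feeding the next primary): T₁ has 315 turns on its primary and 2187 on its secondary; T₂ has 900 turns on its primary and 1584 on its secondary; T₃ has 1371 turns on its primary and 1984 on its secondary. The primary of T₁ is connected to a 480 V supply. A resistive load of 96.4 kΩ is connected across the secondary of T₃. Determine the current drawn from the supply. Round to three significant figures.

I_supply ≈ 1.56 A

After T₁: V = 480.00 × 2187/315 = 3332.6 V.
After T₂: V = 3332.6 × 1584/900 = 5865.3 V.
After T₃: V = 5865.3 × 1984/1371 = 8487.8 V.
I_load = 8487.8/96400 = 0.088048 A, so P_out = 8487.8 × 0.088048 = 747.34 W.
All ideal ⇒ P_in = P_out, so I_supply = 747.34/480 = 1.56 A.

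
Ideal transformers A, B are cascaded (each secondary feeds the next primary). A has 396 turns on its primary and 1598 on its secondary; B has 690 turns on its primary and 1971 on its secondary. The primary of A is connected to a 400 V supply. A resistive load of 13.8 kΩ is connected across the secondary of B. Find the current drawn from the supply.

After A: V = 400.00 × 1598/396 = 1614.1 V.
After B: V = 1614.1 × 1971/690 = 4610.8 V.
I_load = 4610.8/13800 = 0.33412 A, so P_out = 4610.8 × 0.33412 = 1540.6 W.
All ideal ⇒ P_in = P_out, so I_supply = 1540.6/400 = 3.85 A.

I_supply ≈ 3.85 A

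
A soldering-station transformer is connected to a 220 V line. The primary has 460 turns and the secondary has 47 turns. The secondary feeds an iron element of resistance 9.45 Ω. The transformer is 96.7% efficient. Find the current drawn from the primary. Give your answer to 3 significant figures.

I_p ≈ 0.251 A

V_s = 220 × 47/460 = 22.478 V.
I_s = V_s/R = 22.478/9.45 = 2.3787 A.
P_out = V_s I_s = 22.478 × 2.3787 = 53.468 W.
P_in = P_out/η = 53.468/0.967 = 55.293 W.
I_p = P_in/V_p = 55.293/220 = 0.251 A.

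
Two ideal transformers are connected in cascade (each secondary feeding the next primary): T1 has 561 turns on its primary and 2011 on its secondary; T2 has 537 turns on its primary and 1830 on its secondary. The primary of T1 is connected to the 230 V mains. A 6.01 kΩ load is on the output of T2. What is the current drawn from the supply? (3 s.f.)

I_supply ≈ 5.71 A

After T1: V = 230.00 × 2011/561 = 824.47 V.
After T2: V = 824.47 × 1830/537 = 2809.7 V.
I_load = 2809.7/6010 = 0.46750 A, so P_out = 2809.7 × 0.46750 = 1313.5 W.
All ideal ⇒ P_in = P_out, so I_supply = 1313.5/230 = 5.71 A.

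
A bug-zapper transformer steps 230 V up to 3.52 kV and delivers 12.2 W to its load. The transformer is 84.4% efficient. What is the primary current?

I_p ≈ 0.0628 A

P_in = P_out/η = 12.2/0.844 = 14.455 W.
I_p = P_in/V_p = 14.455/230 = 0.0628 A.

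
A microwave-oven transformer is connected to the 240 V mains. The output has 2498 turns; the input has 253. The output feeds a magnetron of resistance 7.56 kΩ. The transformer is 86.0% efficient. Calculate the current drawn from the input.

V_out = 240 × 2498/253 = 2369.6 V.
I_out = V_out/R = 2369.6/7560 = 0.31345 A.
P_out = V_out I_out = 2369.6 × 0.31345 = 742.75 W.
P_in = P_out/η = 742.75/0.860 = 863.67 W.
I_in = P_in/V_in = 863.67/240 = 3.60 A.

I_in ≈ 3.60 A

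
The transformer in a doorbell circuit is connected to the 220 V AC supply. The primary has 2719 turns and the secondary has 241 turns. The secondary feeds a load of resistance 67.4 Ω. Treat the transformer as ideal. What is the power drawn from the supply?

P ≈ 5.64 W

V_s = V_p × N_s/N_p = 220 × 241/2719 = 19.500 V.
I_s = V_s/R = 19.500/67.4 = 0.28931 A.
I_p = I_s × N_s/N_p = 0.28931 × 241/2719 = 0.025644 A.
P = V_p I_p = 220 × 0.025644 = 5.64 W.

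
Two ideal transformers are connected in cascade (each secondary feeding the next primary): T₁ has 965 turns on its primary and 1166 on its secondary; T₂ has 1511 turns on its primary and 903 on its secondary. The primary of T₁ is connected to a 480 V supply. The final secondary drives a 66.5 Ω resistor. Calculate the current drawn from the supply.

Secondary of T₁: V = 480.00 × 1166/965 = 579.98 V.
Secondary of T₂: V = 579.98 × 903/1511 = 346.61 V.
I_load = 346.61/66.5 = 5.2121 A, so P_out = 346.61 × 5.2121 = 1806.5 W.
All ideal ⇒ P_in = P_out, so I_supply = 1806.5/480 = 3.76 A.

I_supply ≈ 3.76 A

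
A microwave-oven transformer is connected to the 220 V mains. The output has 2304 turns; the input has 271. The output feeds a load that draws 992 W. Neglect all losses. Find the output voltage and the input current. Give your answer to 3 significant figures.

V_out = V_in × N_out/N_in = 220 × 2304/271 = 1870.4 V.
I_out = P/V_out = 992/1870.4 = 0.53037 A.
I_in = I_out × N_out/N_in = 0.53037 × 2304/271 = 4.51 A.

V_out ≈ 1870 V, I_in ≈ 4.51 A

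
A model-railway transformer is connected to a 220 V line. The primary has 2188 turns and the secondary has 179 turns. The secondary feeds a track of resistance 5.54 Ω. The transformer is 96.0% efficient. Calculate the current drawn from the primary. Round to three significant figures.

I_p ≈ 0.277 A

V_s = 220 × 179/2188 = 17.998 V.
I_s = V_s/R = 17.998/5.54 = 3.2488 A.
P_out = V_s I_s = 17.998 × 3.2488 = 58.472 W.
P_in = P_out/η = 58.472/0.960 = 60.908 W.
I_p = P_in/V_p = 60.908/220 = 0.277 A.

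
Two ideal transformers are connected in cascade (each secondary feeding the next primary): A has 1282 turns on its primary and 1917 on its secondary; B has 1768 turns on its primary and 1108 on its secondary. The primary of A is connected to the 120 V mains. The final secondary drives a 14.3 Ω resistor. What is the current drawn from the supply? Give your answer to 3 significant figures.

Secondary of A: V = 120.00 × 1917/1282 = 179.44 V.
Secondary of B: V = 179.44 × 1108/1768 = 112.45 V.
I_load = 112.45/14.3 = 7.8639 A, so P_out = 112.45 × 7.8639 = 884.32 W.
All ideal ⇒ P_in = P_out, so I_supply = 884.32/120 = 7.37 A.

I_supply ≈ 7.37 A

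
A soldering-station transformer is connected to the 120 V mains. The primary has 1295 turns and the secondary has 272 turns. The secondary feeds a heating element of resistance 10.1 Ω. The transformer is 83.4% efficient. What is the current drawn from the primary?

V_s = 120 × 272/1295 = 25.205 V.
I_s = V_s/R = 25.205/10.1 = 2.4955 A.
P_out = V_s I_s = 25.205 × 2.4955 = 62.898 W.
P_in = P_out/η = 62.898/0.834 = 75.418 W.
I_p = P_in/V_p = 75.418/120 = 0.628 A.

I_p ≈ 0.628 A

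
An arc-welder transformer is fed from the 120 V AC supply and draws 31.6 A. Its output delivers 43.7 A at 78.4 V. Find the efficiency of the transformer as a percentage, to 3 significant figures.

η ≈ 90.4%

P_in = 120 × 31.6 = 3792.00 W.
P_out = 78.4 × 43.7 = 3426.08 W.
η = P_out/P_in = 3426.08/3792.00 = 0.904.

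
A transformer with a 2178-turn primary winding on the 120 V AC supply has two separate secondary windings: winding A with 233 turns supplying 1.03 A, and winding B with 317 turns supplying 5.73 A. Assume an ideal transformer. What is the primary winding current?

V_A = 120 × 233/2178 = 12.837 V; V_B = 120 × 317/2178 = 17.466 V.
P_out = V_A I_A + V_B I_B = 12.837×1.03 + 17.466×5.73 = 13.223 + 100.08 = 113.30 W.
Ideal ⇒ P_in = P_out, so I_p = P_out/V_p = 113.30/120 = 0.944 A.

I_p ≈ 0.944 A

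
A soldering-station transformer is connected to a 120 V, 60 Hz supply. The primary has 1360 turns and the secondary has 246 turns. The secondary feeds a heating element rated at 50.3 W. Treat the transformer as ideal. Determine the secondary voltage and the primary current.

V_s ≈ 21.7 V, I_p ≈ 0.419 A

V_s = V_p × N_s/N_p = 120 × 246/1360 = 21.706 V.
I_s = P/V_s = 50.3/21.706 = 2.3173 A.
I_p = I_s × N_s/N_p = 2.3173 × 246/1360 = 0.419 A.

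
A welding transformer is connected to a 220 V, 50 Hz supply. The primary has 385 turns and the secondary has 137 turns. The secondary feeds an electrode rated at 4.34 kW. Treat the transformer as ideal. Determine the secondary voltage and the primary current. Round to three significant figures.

V_s = V_p × N_s/N_p = 220 × 137/385 = 78.286 V.
I_s = P/V_s = 4340/78.286 = 55.438 A.
I_p = I_s × N_s/N_p = 55.438 × 137/385 = 19.7 A.

V_s ≈ 78.3 V, I_p ≈ 19.7 A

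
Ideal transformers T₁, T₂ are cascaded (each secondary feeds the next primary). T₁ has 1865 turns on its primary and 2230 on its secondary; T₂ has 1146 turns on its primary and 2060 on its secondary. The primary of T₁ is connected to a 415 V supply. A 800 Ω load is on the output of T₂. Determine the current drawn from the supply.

After T₁: V = 415.00 × 2230/1865 = 496.22 V.
After T₂: V = 496.22 × 2060/1146 = 891.98 V.
I_load = 891.98/800 = 1.1150 A, so P_out = 891.98 × 1.1150 = 994.54 W.
All ideal ⇒ P_in = P_out, so I_supply = 994.54/415 = 2.40 A.

I_supply ≈ 2.40 A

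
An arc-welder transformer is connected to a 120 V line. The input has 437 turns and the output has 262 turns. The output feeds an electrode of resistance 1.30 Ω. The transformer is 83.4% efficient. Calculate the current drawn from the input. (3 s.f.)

I_in ≈ 39.8 A

V_out = 120 × 262/437 = 71.945 V.
I_out = V_out/R = 71.945/1.30 = 55.342 A.
P_out = V_out I_out = 71.945 × 55.342 = 3981.6 W.
P_in = P_out/η = 3981.6/0.834 = 4774.1 W.
I_in = P_in/V_in = 4774.1/120 = 39.8 A.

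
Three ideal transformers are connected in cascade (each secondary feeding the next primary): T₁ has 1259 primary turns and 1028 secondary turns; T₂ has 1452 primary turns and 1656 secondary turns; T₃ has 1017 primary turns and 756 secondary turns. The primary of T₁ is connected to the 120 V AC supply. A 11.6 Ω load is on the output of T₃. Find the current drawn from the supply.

After T₁: V = 120.00 × 1028/1259 = 97.983 V.
After T₂: V = 97.983 × 1656/1452 = 111.75 V.
After T₃: V = 111.75 × 756/1017 = 83.070 V.
I_load = 83.070/11.6 = 7.1612 A, so P_out = 83.070 × 7.1612 = 594.88 W.
All ideal ⇒ P_in = P_out, so I_supply = 594.88/120 = 4.96 A.

I_supply ≈ 4.96 A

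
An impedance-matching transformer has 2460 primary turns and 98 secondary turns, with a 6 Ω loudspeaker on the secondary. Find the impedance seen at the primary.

Z_p = (N_p/N_s)² × Z_s = (2460/98)² × 6 = 3780 Ω.

Z_p ≈ 3780 Ω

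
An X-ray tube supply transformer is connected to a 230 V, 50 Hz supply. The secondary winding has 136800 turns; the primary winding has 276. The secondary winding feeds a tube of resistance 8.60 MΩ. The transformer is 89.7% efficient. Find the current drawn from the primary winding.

V_s = 230 × 136800/276 = 114000 V.
I_s = V_s/R = 114000/(8.60×10^6) = 0.013256 A.
P_out = V_s I_s = 114000 × 0.013256 = 1511.2 W.
P_in = P_out/η = 1511.2/0.897 = 1684.7 W.
I_p = P_in/V_p = 1684.7/230 = 7.32 A.

I_p ≈ 7.32 A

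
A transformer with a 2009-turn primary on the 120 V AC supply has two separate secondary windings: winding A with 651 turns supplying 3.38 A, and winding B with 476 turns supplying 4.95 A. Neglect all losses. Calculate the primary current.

V_A = 120 × 651/2009 = 38.885 V; V_B = 120 × 476/2009 = 28.432 V.
P_out = V_A I_A + V_B I_B = 38.885×3.38 + 28.432×4.95 = 131.43 + 140.74 = 272.17 W.
Ideal ⇒ P_in = P_out, so I_p = P_out/V_p = 272.17/120 = 2.27 A.

I_p ≈ 2.27 A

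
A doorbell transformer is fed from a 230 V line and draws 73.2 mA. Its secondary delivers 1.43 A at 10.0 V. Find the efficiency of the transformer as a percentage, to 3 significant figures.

η ≈ 84.9%

P_in = 230 × 0.0732 = 16.8360 W.
P_out = 10.0 × 1.43 = 14.3000 W.
η = P_out/P_in = 14.3000/16.8360 = 0.849.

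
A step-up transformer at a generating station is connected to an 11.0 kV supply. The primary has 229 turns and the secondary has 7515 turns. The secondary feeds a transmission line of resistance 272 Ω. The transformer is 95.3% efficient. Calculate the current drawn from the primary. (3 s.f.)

I_p ≈ 45700 A

V_s = 11000 × 7515/229 = 360980 V.
I_s = V_s/R = 360980/272 = 1327.1 A.
P_out = V_s I_s = 360980 × 1327.1 = 4.7907×10^8 W.
P_in = P_out/η = 4.7907×10^8/0.953 = 5.0270×10^8 W.
I_p = P_in/V_p = 5.0270×10^8/11000 = 45700 A.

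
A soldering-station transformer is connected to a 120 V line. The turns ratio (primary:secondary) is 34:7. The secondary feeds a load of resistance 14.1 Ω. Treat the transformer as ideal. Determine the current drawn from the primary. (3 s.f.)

I_p ≈ 0.361 A

V_s = V_p × N_s/N_p = 120 × 7/34 = 24.706 V.
I_s = V_s/R = 24.706/14.1 = 1.7522 A.
For an ideal transformer I_p N_p = I_s N_s, so I_p = 1.7522 × 7/34 = 0.361 A.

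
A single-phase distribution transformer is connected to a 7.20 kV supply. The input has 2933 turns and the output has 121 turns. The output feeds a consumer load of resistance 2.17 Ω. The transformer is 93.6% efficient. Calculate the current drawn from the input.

V_out = 7200 × 121/2933 = 297.03 V.
I_out = V_out/R = 297.03/2.17 = 136.88 A.
P_out = V_out I_out = 297.03 × 136.88 = 40659 W.
P_in = P_out/η = 40659/0.936 = 43439 W.
I_in = P_in/V_in = 43439/7200 = 6.03 A.

I_in ≈ 6.03 A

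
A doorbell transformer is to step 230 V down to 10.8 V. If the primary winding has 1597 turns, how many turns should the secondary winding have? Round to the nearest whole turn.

N_s/N_p = V_s/V_p, so N_s = 1597 × 10.8/230 = 75.0 ≈ 75 turns.

N_s = 75 turns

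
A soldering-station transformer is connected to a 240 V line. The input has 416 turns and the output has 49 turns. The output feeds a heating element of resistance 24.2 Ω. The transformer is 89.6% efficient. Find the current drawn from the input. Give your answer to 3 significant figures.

I_in ≈ 0.154 A

V_out = 240 × 49/416 = 28.269 V.
I_out = V_out/R = 28.269/24.2 = 1.1682 A.
P_out = V_out I_out = 28.269 × 1.1682 = 33.023 W.
P_in = P_out/η = 33.023/0.896 = 36.856 W.
I_in = P_in/V_in = 36.856/240 = 0.154 A.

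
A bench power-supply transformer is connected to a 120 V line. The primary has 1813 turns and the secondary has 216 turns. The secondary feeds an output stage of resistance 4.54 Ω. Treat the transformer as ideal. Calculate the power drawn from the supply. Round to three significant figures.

V_s = V_p × N_s/N_p = 120 × 216/1813 = 14.297 V.
I_s = V_s/R = 14.297/4.54 = 3.1491 A.
I_p = I_s × N_s/N_p = 3.1491 × 216/1813 = 0.37518 A.
P = V_p I_p = 120 × 0.37518 = 45.0 W.

P ≈ 45.0 W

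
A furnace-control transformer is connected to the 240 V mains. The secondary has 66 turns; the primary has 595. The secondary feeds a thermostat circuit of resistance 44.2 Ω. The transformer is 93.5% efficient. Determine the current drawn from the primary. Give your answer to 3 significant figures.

V_s = 240 × 66/595 = 26.622 V.
I_s = V_s/R = 26.622/44.2 = 0.60230 A.
P_out = V_s I_s = 26.622 × 0.60230 = 16.034 W.
P_in = P_out/η = 16.034/0.935 = 17.149 W.
I_p = P_in/V_p = 17.149/240 = 0.0715 A.

I_p ≈ 0.0715 A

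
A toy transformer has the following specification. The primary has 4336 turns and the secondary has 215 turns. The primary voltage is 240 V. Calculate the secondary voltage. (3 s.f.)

V_s ≈ 11.9 V

V_s/V_p = N_s/N_p, so V_s = 240 × 215/4336 = 11.9 V.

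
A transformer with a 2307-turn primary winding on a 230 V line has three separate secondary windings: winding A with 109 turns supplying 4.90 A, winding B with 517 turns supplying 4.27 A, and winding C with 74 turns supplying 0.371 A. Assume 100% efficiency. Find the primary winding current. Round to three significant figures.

V_A = 230 × 109/2307 = 10.867 V; V_B = 230 × 517/2307 = 51.543 V; V_C = 230 × 74/2307 = 7.3775 V.
P_out = V_A I_A + V_B I_B + V_C I_C = 10.867×4.90 + 51.543×4.27 + 7.3775×0.371 = 53.248 + 220.09 + 2.7371 = 276.07 W.
Ideal ⇒ P_in = P_out, so I_p = P_out/V_p = 276.07/230 = 1.20 A.

I_p ≈ 1.20 A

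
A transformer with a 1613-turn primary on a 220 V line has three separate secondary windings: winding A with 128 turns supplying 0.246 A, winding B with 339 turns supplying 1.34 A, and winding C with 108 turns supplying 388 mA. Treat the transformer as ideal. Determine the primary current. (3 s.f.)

V_A = 220 × 128/1613 = 17.458 V; V_B = 220 × 339/1613 = 46.237 V; V_C = 220 × 108/1613 = 14.730 V.
P_out = V_A I_A + V_B I_B + V_C I_C = 17.458×0.246 + 46.237×1.34 + 14.730×0.388 = 4.2947 + 61.957 + 5.7154 = 71.967 W.
Ideal ⇒ P_in = P_out, so I_p = P_out/V_p = 71.967/220 = 0.327 A.

I_p ≈ 0.327 A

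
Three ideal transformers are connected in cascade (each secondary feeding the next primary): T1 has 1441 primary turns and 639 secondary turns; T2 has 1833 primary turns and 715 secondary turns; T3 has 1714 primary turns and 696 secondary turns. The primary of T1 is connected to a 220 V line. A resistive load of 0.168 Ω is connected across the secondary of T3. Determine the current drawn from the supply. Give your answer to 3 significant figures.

I_supply ≈ 6.46 A

Secondary of T1: V = 220.00 × 639/1441 = 97.557 V.
Secondary of T2: V = 97.557 × 715/1833 = 38.054 V.
Secondary of T3: V = 38.054 × 696/1714 = 15.453 V.
I_load = 15.453/0.168 = 91.980 A, so P_out = 15.453 × 91.980 = 1421.3 W.
All ideal ⇒ P_in = P_out, so I_supply = 1421.3/220 = 6.46 A.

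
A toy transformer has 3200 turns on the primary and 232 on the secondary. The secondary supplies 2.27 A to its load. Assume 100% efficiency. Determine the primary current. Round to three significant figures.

For an ideal transformer I_p/I_s = N_s/N_p, so I_p = 2.27 × 232/3200 = 0.165 A.

I_p ≈ 0.165 A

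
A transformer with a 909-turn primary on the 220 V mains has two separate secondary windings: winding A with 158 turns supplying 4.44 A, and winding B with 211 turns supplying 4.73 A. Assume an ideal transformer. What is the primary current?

V_A = 220 × 158/909 = 38.240 V; V_B = 220 × 211/909 = 51.067 V.
P_out = V_A I_A + V_B I_B = 38.240×4.44 + 51.067×4.73 = 169.78 + 241.55 = 411.33 W.
Ideal ⇒ P_in = P_out, so I_p = P_out/V_p = 411.33/220 = 1.87 A.

I_p ≈ 1.87 A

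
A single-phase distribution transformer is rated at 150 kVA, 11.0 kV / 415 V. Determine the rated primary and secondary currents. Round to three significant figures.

I_p = S/V_p = 150000/11000 = 13.6 A.
I_s = S/V_s = 150000/415 = 361 A.

I_p ≈ 13.6 A, I_s ≈ 361 A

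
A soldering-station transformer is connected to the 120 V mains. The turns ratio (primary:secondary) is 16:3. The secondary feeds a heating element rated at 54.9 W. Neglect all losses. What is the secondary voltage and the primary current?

V_s = V_p × N_s/N_p = 120 × 3/16 = 22.500 V.
I_s = P/V_s = 54.9/22.500 = 2.4400 A.
I_p = I_s × N_s/N_p = 2.4400 × 3/16 = 0.458 A.

V_s ≈ 22.5 V, I_p ≈ 0.458 A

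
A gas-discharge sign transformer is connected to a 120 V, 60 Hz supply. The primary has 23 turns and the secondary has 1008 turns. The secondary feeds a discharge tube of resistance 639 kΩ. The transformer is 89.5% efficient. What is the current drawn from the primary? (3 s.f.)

V_s = 120 × 1008/23 = 5259.1 V.
I_s = V_s/R = 5259.1/639000 = 0.0082303 A.
P_out = V_s I_s = 5259.1 × 0.0082303 = 43.284 W.
P_in = P_out/η = 43.284/0.895 = 48.362 W.
I_p = P_in/V_p = 48.362/120 = 0.403 A.

I_p ≈ 0.403 A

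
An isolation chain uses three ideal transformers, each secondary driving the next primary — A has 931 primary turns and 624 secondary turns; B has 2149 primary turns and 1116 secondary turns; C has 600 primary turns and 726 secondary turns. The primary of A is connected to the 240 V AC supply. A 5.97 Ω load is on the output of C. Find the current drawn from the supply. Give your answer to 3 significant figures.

After A: V = 240.00 × 624/931 = 160.86 V.
After B: V = 160.86 × 1116/2149 = 83.536 V.
After C: V = 83.536 × 726/600 = 101.08 V.
I_load = 101.08/5.97 = 16.931 A, so P_out = 101.08 × 16.931 = 1711.4 W.
All ideal ⇒ P_in = P_out, so I_supply = 1711.4/240 = 7.13 A.

I_supply ≈ 7.13 A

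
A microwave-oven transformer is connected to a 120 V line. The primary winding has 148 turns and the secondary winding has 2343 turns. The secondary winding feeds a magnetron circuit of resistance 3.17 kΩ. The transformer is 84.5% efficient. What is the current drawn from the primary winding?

I_p ≈ 11.2 A

V_s = 120 × 2343/148 = 1899.7 V.
I_s = V_s/R = 1899.7/3170 = 0.59928 A.
P_out = V_s I_s = 1899.7 × 0.59928 = 1138.5 W.
P_in = P_out/η = 1138.5/0.845 = 1347.3 W.
I_p = P_in/V_p = 1347.3/120 = 11.2 A.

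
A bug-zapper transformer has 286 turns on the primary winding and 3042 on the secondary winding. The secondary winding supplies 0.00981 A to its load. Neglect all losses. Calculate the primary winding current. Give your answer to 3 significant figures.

For an ideal transformer I_p/I_s = N_s/N_p, so I_p = 0.00981 × 3042/286 = 0.104 A.

I_p ≈ 0.104 A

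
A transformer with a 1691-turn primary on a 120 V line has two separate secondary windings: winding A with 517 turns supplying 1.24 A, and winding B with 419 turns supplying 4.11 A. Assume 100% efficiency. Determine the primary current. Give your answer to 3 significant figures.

V_A = 120 × 517/1691 = 36.688 V; V_B = 120 × 419/1691 = 29.734 V.
P_out = V_A I_A + V_B I_B = 36.688×1.24 + 29.734×4.11 = 45.494 + 122.21 = 167.70 W.
Ideal ⇒ P_in = P_out, so I_p = P_out/V_p = 167.70/120 = 1.40 A.

I_p ≈ 1.40 A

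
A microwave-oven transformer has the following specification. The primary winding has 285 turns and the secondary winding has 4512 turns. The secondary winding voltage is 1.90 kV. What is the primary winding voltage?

V_p ≈ 120 V

V_p/V_s = N_p/N_s, so V_p = 1900 × 285/4512 = 120 V.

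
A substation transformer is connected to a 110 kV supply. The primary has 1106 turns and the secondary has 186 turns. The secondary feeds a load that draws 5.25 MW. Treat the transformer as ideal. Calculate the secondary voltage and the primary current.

V_s ≈ 18500 V, I_p ≈ 47.7 A

V_s = V_p × N_s/N_p = 110000 × 186/1106 = 18499 V.
I_s = P/V_s = 5.25×10^6/18499 = 283.80 A.
I_p = I_s × N_s/N_p = 283.80 × 186/1106 = 47.7 A.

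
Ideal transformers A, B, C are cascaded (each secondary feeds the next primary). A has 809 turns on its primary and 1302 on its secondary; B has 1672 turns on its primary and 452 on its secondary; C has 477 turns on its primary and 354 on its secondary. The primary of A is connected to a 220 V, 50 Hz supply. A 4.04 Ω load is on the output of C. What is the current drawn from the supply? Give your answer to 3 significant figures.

Secondary of A: V = 220.00 × 1302/809 = 354.07 V.
Secondary of B: V = 354.07 × 452/1672 = 95.717 V.
Secondary of C: V = 95.717 × 354/477 = 71.035 V.
I_load = 71.035/4.04 = 17.583 A, so P_out = 71.035 × 17.583 = 1249.0 W.
All ideal ⇒ P_in = P_out, so I_supply = 1249.0/220 = 5.68 A.

I_supply ≈ 5.68 A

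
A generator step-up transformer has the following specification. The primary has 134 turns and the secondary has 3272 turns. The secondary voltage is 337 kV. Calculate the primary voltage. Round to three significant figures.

V_p ≈ 13800 V

V_p/V_s = N_p/N_s, so V_p = 337000 × 134/3272 = 13800 V.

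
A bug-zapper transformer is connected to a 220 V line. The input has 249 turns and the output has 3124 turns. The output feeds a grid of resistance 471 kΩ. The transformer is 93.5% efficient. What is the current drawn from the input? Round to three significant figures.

V_out = 220 × 3124/249 = 2760.2 V.
I_out = V_out/R = 2760.2/471000 = 0.0058602 A.
P_out = V_out I_out = 2760.2 × 0.0058602 = 16.175 W.
P_in = P_out/η = 16.175/0.935 = 17.300 W.
I_in = P_in/V_in = 17.300/220 = 0.0786 A.

I_in ≈ 0.0786 A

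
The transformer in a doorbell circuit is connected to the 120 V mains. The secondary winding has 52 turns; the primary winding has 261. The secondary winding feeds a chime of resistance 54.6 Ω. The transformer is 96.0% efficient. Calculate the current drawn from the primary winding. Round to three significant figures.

V_s = 120 × 52/261 = 23.908 V.
I_s = V_s/R = 23.908/54.6 = 0.43788 A.
P_out = V_s I_s = 23.908 × 0.43788 = 10.469 W.
P_in = P_out/η = 10.469/0.960 = 10.905 W.
I_p = P_in/V_p = 10.905/120 = 0.0909 A.

I_p ≈ 0.0909 A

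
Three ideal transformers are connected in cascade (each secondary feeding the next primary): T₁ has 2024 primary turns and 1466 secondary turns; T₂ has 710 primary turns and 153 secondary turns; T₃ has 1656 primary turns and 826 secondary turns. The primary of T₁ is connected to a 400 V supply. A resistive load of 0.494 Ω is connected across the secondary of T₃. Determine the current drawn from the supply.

I_supply ≈ 4.91 A

After T₁: V = 400.00 × 1466/2024 = 289.72 V.
After T₂: V = 289.72 × 153/710 = 62.433 V.
After T₃: V = 62.433 × 826/1656 = 31.141 V.
I_load = 31.141/0.494 = 63.039 A, so P_out = 31.141 × 63.039 = 1963.1 W.
All ideal ⇒ P_in = P_out, so I_supply = 1963.1/400 = 4.91 A.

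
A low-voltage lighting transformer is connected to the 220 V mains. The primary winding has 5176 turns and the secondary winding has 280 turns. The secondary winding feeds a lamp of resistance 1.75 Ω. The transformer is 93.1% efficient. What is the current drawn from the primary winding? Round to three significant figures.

V_s = 220 × 280/5176 = 11.901 V.
I_s = V_s/R = 11.901/1.75 = 6.8006 A.
P_out = V_s I_s = 11.901 × 6.8006 = 80.935 W.
P_in = P_out/η = 80.935/0.931 = 86.933 W.
I_p = P_in/V_p = 86.933/220 = 0.395 A.

I_p ≈ 0.395 A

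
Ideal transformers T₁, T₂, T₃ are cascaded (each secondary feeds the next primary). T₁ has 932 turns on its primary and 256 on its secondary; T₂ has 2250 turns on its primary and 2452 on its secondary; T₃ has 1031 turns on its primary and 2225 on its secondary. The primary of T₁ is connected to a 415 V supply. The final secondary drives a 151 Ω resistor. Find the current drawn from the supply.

I_supply ≈ 1.15 A

Secondary of T₁: V = 415.00 × 256/932 = 113.99 V.
Secondary of T₂: V = 113.99 × 2452/2250 = 124.23 V.
Secondary of T₃: V = 124.23 × 2225/1031 = 268.09 V.
I_load = 268.09/151 = 1.7754 A, so P_out = 268.09 × 1.7754 = 475.98 W.
All ideal ⇒ P_in = P_out, so I_supply = 475.98/415 = 1.15 A.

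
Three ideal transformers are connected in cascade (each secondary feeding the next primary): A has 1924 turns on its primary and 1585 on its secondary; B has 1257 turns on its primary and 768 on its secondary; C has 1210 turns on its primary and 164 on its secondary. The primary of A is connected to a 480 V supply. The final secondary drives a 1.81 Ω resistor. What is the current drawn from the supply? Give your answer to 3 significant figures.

Secondary of A: V = 480.00 × 1585/1924 = 395.43 V.
Secondary of B: V = 395.43 × 768/1257 = 241.60 V.
Secondary of C: V = 241.60 × 164/1210 = 32.745 V.
I_load = 32.745/1.81 = 18.091 A, so P_out = 32.745 × 18.091 = 592.41 W.
All ideal ⇒ P_in = P_out, so I_supply = 592.41/480 = 1.23 A.

I_supply ≈ 1.23 A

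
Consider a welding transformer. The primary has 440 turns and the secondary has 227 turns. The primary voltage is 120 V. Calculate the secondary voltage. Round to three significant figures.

V_s ≈ 61.9 V

V_s/V_p = N_s/N_p, so V_s = 120 × 227/440 = 61.9 V.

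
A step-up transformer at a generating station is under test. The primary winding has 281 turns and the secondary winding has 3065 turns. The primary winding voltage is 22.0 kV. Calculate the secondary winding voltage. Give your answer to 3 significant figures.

V_s ≈ 240000 V

V_s/V_p = N_s/N_p, so V_s = 22000 × 3065/281 = 240000 V.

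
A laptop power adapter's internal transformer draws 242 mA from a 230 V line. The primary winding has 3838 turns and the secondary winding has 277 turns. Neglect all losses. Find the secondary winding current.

I_s/I_p = N_p/N_s, so I_s = 0.242 × 3838/277 = 3.35 A.

I_s ≈ 3.35 A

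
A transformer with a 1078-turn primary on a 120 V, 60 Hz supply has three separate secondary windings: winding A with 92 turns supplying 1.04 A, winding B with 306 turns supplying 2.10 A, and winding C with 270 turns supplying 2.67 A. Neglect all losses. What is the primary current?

V_A = 120 × 92/1078 = 10.241 V; V_B = 120 × 306/1078 = 34.063 V; V_C = 120 × 270/1078 = 30.056 V.
P_out = V_A I_A + V_B I_B + V_C I_C = 10.241×1.04 + 34.063×2.10 + 30.056×2.67 = 10.651 + 71.532 + 80.249 = 162.43 W.
Ideal ⇒ P_in = P_out, so I_p = P_out/V_p = 162.43/120 = 1.35 A.

I_p ≈ 1.35 A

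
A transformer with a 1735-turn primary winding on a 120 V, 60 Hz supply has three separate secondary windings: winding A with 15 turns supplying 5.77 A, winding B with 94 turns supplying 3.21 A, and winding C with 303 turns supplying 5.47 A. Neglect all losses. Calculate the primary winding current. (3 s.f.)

V_A = 120 × 15/1735 = 1.0375 V; V_B = 120 × 94/1735 = 6.5014 V; V_C = 120 × 303/1735 = 20.957 V.
P_out = V_A I_A + V_B I_B + V_C I_C = 1.0375×5.77 + 6.5014×3.21 + 20.957×5.47 = 5.9862 + 20.870 + 114.63 = 141.49 W.
Ideal ⇒ P_in = P_out, so I_p = P_out/V_p = 141.49/120 = 1.18 A.

I_p ≈ 1.18 A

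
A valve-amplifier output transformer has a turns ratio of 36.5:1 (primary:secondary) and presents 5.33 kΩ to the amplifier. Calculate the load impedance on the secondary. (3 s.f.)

Z_s = Z_p/(N_p/N_s)² = 5330/36.5² = 4.00 Ω.

Z_s ≈ 4.00 Ω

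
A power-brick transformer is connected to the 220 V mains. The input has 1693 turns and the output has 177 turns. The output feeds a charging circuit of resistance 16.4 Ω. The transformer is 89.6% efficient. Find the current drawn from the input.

I_in ≈ 0.164 A

V_out = 220 × 177/1693 = 23.001 V.
I_out = V_out/R = 23.001/16.4 = 1.4025 A.
P_out = V_out I_out = 23.001 × 1.4025 = 32.258 W.
P_in = P_out/η = 32.258/0.896 = 36.002 W.
I_in = P_in/V_in = 36.002/220 = 0.164 A.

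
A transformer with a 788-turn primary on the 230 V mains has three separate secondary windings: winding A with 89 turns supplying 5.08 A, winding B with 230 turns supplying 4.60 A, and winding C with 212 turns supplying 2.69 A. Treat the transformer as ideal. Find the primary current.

V_A = 230 × 89/788 = 25.977 V; V_B = 230 × 230/788 = 67.132 V; V_C = 230 × 212/788 = 61.878 V.
P_out = V_A I_A + V_B I_B + V_C I_C = 25.977×5.08 + 67.132×4.60 + 61.878×2.69 = 131.96 + 308.81 + 166.45 = 607.22 W.
Ideal ⇒ P_in = P_out, so I_p = P_out/V_p = 607.22/230 = 2.64 A.

I_p ≈ 2.64 A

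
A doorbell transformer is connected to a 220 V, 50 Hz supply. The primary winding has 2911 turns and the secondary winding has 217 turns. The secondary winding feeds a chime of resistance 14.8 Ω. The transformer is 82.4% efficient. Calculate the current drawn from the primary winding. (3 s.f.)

I_p ≈ 0.100 A

V_s = 220 × 217/2911 = 16.400 V.
I_s = V_s/R = 16.400/14.8 = 1.1081 A.
P_out = V_s I_s = 16.400 × 1.1081 = 18.173 W.
P_in = P_out/η = 18.173/0.824 = 22.054 W.
I_p = P_in/V_p = 22.054/220 = 0.100 A.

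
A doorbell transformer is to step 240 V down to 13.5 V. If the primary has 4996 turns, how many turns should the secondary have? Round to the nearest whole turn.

N_s/N_p = V_s/V_p, so N_s = 4996 × 13.5/240 = 281.0 ≈ 281 turns.

N_s = 281 turns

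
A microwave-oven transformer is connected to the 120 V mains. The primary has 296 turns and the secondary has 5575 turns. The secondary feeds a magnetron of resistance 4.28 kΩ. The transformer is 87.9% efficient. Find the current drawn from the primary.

I_p ≈ 11.3 A

V_s = 120 × 5575/296 = 2260.1 V.
I_s = V_s/R = 2260.1/4280 = 0.52807 A.
P_out = V_s I_s = 2260.1 × 0.52807 = 1193.5 W.
P_in = P_out/η = 1193.5/0.879 = 1357.8 W.
I_p = P_in/V_p = 1357.8/120 = 11.3 A.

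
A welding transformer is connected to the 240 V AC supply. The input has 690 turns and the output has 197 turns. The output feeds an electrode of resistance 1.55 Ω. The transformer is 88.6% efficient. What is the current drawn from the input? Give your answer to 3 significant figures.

V_out = 240 × 197/690 = 68.522 V.
I_out = V_out/R = 68.522/1.55 = 44.208 A.
P_out = V_out I_out = 68.522 × 44.208 = 3029.2 W.
P_in = P_out/η = 3029.2/0.886 = 3418.9 W.
I_in = P_in/V_in = 3418.9/240 = 14.2 A.

I_in ≈ 14.2 A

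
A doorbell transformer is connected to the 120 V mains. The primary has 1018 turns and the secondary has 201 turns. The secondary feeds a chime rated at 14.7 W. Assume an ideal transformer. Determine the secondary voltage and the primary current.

V_s ≈ 23.7 V, I_p ≈ 0.122 A

V_s = V_p × N_s/N_p = 120 × 201/1018 = 23.694 V.
I_s = P/V_s = 14.7/23.694 = 0.62042 A.
I_p = I_s × N_s/N_p = 0.62042 × 201/1018 = 0.122 A.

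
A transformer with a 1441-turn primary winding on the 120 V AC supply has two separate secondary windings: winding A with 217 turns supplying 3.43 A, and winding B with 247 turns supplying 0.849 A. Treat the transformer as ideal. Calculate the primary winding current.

I_p ≈ 0.662 A

V_A = 120 × 217/1441 = 18.071 V; V_B = 120 × 247/1441 = 20.569 V.
P_out = V_A I_A + V_B I_B = 18.071×3.43 + 20.569×0.849 = 61.983 + 17.463 = 79.446 W.
Ideal ⇒ P_in = P_out, so I_p = P_out/V_p = 79.446/120 = 0.662 A.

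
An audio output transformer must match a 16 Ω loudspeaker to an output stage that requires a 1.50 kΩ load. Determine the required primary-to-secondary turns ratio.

N_p/N_s ≈ 9.68

Z_p/Z_s = (N_p/N_s)², so N_p/N_s = √(1500/16) = √93.8 = 9.68.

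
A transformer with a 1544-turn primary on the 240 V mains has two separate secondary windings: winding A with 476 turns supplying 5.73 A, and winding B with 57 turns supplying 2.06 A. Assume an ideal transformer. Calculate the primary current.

V_A = 240 × 476/1544 = 73.990 V; V_B = 240 × 57/1544 = 8.8601 V.
P_out = V_A I_A + V_B I_B = 73.990×5.73 + 8.8601×2.06 = 423.96 + 18.252 = 442.21 W.
Ideal ⇒ P_in = P_out, so I_p = P_out/V_p = 442.21/240 = 1.84 A.

I_p ≈ 1.84 A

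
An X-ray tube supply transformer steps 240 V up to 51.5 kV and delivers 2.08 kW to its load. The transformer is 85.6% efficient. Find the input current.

P_in = P_out/η = 2080/0.856 = 2429.9 W.
I_in = P_in/V_in = 2429.9/240 = 10.1 A.

I_in ≈ 10.1 A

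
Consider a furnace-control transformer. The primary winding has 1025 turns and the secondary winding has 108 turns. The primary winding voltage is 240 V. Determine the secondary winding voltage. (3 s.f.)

V_s ≈ 25.3 V

V_s/V_p = N_s/N_p, so V_s = 240 × 108/1025 = 25.3 V.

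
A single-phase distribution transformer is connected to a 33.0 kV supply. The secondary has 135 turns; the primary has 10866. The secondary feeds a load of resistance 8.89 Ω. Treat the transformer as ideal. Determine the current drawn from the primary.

V_s = V_p × N_s/N_p = 33000 × 135/10866 = 409.99 V.
I_s = V_s/R = 409.99/8.89 = 46.119 A.
For an ideal transformer I_p N_p = I_s N_s, so I_p = 46.119 × 135/10866 = 0.573 A.

I_p ≈ 0.573 A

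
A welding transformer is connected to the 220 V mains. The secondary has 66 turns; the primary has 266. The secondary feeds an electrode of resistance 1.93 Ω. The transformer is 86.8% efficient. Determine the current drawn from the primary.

V_s = 220 × 66/266 = 54.586 V.
I_s = V_s/R = 54.586/1.93 = 28.283 A.
P_out = V_s I_s = 54.586 × 28.283 = 1543.9 W.
P_in = P_out/η = 1543.9/0.868 = 1778.7 W.
I_p = P_in/V_p = 1778.7/220 = 8.08 A.

I_p ≈ 8.08 A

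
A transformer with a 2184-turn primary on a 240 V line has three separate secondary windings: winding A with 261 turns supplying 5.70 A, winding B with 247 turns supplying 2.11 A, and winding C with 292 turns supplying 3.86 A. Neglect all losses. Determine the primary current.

I_p ≈ 1.44 A

V_A = 240 × 261/2184 = 28.681 V; V_B = 240 × 247/2184 = 27.143 V; V_C = 240 × 292/2184 = 32.088 V.
P_out = V_A I_A + V_B I_B + V_C I_C = 28.681×5.70 + 27.143×2.11 + 32.088×3.86 = 163.48 + 57.271 + 123.86 = 344.61 W.
Ideal ⇒ P_in = P_out, so I_p = P_out/V_p = 344.61/240 = 1.44 A.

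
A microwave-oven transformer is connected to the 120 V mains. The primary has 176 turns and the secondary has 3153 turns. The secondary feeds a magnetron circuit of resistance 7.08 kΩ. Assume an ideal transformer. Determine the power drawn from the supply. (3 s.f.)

P ≈ 653 W

V_s = V_p × N_s/N_p = 120 × 3153/176 = 2149.8 V.
I_s = V_s/R = 2149.8/7080 = 0.30364 A.
I_p = I_s × N_s/N_p = 0.30364 × 3153/176 = 5.4396 A.
P = V_p I_p = 120 × 5.4396 = 653 W.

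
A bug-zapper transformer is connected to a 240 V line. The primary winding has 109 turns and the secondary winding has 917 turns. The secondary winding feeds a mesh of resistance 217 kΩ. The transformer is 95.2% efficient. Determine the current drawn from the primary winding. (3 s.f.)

I_p ≈ 0.0822 A

V_s = 240 × 917/109 = 2019.1 V.
I_s = V_s/R = 2019.1/217000 = 0.0093045 A.
P_out = V_s I_s = 2019.1 × 0.0093045 = 18.787 W.
P_in = P_out/η = 18.787/0.952 = 19.734 W.
I_p = P_in/V_p = 19.734/240 = 0.0822 A.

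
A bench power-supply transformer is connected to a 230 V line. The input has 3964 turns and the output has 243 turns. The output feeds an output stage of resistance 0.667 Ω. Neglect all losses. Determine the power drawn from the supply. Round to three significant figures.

P ≈ 298 W

V_out = V_in × N_out/N_in = 230 × 243/3964 = 14.099 V.
I_out = V_out/R = 14.099/0.667 = 21.139 A.
I_in = I_out × N_out/N_in = 21.139 × 243/3964 = 1.2958 A.
P = V_in I_in = 230 × 1.2958 = 298 W.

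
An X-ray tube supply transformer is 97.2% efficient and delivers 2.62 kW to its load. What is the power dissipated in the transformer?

P_loss ≈ 75.5 W

P_in = P_out/η = 2620/0.972 = 2695.47 W.
P_loss = P_in − P_out = 2695.47 − 2620 = 75.5 W.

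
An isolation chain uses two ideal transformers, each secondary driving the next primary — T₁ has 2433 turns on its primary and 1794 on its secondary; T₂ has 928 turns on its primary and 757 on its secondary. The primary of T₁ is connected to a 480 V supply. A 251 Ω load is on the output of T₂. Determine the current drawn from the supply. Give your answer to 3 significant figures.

I_supply ≈ 0.692 A

After T₁: V = 480.00 × 1794/2433 = 353.93 V.
After T₂: V = 353.93 × 757/928 = 288.72 V.
I_load = 288.72/251 = 1.1503 A, so P_out = 288.72 × 1.1503 = 332.10 W.
All ideal ⇒ P_in = P_out, so I_supply = 332.10/480 = 0.692 A.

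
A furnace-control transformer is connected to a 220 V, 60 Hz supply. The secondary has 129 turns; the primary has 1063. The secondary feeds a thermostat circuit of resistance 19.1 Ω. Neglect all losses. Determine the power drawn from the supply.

V_s = V_p × N_s/N_p = 220 × 129/1063 = 26.698 V.
I_s = V_s/R = 26.698/19.1 = 1.3978 A.
I_p = I_s × N_s/N_p = 1.3978 × 129/1063 = 0.16963 A.
P = V_p I_p = 220 × 0.16963 = 37.3 W.

P ≈ 37.3 W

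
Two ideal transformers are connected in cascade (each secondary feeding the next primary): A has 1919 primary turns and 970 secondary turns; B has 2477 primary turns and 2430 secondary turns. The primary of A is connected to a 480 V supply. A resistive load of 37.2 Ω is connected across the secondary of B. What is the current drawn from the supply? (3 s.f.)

Secondary of A: V = 480.00 × 970/1919 = 242.63 V.
Secondary of B: V = 242.63 × 2430/2477 = 238.02 V.
I_load = 238.02/37.2 = 6.3985 A, so P_out = 238.02 × 6.3985 = 1523.0 W.
All ideal ⇒ P_in = P_out, so I_supply = 1523.0/480 = 3.17 A.

I_supply ≈ 3.17 A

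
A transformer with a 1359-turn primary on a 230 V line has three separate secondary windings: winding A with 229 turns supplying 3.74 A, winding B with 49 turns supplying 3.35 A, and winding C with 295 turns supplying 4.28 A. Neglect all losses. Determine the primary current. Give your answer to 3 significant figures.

V_A = 230 × 229/1359 = 38.756 V; V_B = 230 × 49/1359 = 8.2929 V; V_C = 230 × 295/1359 = 49.926 V.
P_out = V_A I_A + V_B I_B + V_C I_C = 38.756×3.74 + 8.2929×3.35 + 49.926×4.28 = 144.95 + 27.781 + 213.69 = 386.42 W.
Ideal ⇒ P_in = P_out, so I_p = P_out/V_p = 386.42/230 = 1.68 A.

I_p ≈ 1.68 A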